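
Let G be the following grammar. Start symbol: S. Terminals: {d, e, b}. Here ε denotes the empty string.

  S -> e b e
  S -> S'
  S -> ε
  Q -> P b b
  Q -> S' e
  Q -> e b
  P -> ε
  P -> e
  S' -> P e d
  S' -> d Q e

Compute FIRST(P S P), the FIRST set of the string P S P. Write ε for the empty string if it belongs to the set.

{ε, d, e}

FIRST(P): from P->ε we get {ε}; from P->e we get {e}. So FIRST(P) = {ε, e}.
FIRST(S'): from S'->P e d we get {e}; from S'->d Q e we get {d}. So FIRST(S') = {d, e}.
FIRST(S): from S->e b e we get {e}; from S->S' we get {d, e}; from S->ε we get {ε}. So FIRST(S) = {ε, d, e}.
FIRST(Q): from Q->P b b we get {b, e}; from Q->S' e we get {d, e}; from Q->e b we get {e}. So FIRST(Q) = {b, d, e}.
FIRST(P S P): take FIRST of each symbol in turn, carrying on past any symbol whose FIRST contains ε; result {ε, d, e}.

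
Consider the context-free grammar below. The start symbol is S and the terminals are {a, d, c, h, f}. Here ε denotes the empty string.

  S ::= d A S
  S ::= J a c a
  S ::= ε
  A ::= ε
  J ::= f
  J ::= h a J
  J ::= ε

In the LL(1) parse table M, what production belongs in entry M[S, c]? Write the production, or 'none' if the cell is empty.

none

FIRST(A) = {ε}
FIRST(J) = {ε, f, h}
FIRST(S) = {ε, a, d, f, h}  (via J a c a)
FOLLOW(S) includes $ since S is the start symbol.
FOLLOW(S): in S::=d A S, the suffix after S is empty (adds nothing new). Thus FOLLOW(S) = {$}.
For S ::= d A S: FIRST(d A S) = {d}, so it goes in M[S, t] for t ∈ {d}.
For S ::= J a c a: FIRST(J a c a) = {a, f, h}, so it goes in M[S, t] for t ∈ {a, f, h}.
For S ::= ε: FIRST(ε) = {ε}, so it goes in M[S, t] for t ∈ {}; since ε ∈ FIRST, also for every t ∈ FOLLOW(S) = {$}.
None of these place a production in M[S, c].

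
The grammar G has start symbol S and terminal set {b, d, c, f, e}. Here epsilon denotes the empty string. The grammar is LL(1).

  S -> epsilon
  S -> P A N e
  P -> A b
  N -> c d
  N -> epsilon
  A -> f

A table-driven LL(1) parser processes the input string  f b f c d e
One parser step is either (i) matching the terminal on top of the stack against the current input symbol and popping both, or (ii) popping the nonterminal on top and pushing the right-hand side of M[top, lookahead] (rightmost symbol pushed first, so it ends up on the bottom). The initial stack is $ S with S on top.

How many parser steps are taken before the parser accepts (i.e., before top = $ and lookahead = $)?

11

      Stack        Input          Action
   1  $ S          f b f c d e $  expand S -> P A N e
   2  $ e N A P    f b f c d e $  expand P -> A b
   3  $ e N A b A  f b f c d e $  expand A -> f
   4  $ e N A b f  f b f c d e $  match f
   5  $ e N A b    b f c d e $    match b
   6  $ e N A      f c d e $      expand A -> f
   7  $ e N f      f c d e $      match f
   8  $ e N        c d e $        expand N -> c d
   9  $ e d c      c d e $        match c
  10  $ e d        d e $          match d
  11  $ e          e $            match e
Accept reached after 11 steps.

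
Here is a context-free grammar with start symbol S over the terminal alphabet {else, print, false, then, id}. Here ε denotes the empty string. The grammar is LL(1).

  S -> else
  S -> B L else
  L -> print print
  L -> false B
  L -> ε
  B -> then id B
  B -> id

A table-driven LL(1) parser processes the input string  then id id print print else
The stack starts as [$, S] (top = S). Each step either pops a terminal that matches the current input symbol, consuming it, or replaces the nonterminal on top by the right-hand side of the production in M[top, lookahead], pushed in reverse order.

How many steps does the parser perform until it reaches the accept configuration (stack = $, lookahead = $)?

      Stack               Input                          Action
   1  $ S                 then id id print print else $  expand S -> B L else
   2  $ else L B          then id id print print else $  expand B -> then id B
   3  $ else L B id then  then id id print print else $  match then
   4  $ else L B id       id id print print else $       match id
   5  $ else L B          id print print else $          expand B -> id
   6  $ else L id         id print print else $          match id
   7  $ else L            print print else $             expand L -> print print
   8  $ else print print  print print else $             match print
   9  $ else print        print else $                   match print
  10  $ else              else $                         match else
Accept reached after 10 steps.

10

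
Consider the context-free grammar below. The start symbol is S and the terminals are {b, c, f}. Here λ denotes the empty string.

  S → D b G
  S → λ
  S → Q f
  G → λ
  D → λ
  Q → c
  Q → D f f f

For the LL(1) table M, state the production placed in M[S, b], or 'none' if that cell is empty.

S → D b G

FIRST(G): from G→λ we get {λ}. So FIRST(G) = {λ}.
FIRST(D): from D→λ we get {λ}. So FIRST(D) = {λ}.
FIRST(Q): from Q→c we get {c}; from Q→D f f f we get {f}. So FIRST(Q) = {c, f}.
FIRST(S): from S→D b G we get {b}; from S→λ we get {λ}; from S→Q f we get {c, f}. So FIRST(S) = {λ, b, c, f}.
FOLLOW(S) includes $ since S is the start symbol.
FOLLOW(S): S appears on no right-hand side. Thus FOLLOW(S) = {$}.
For S → D b G: FIRST(D b G) = {b}, so it goes in M[S, t] for t ∈ {b}.
For S → λ: FIRST(λ) = {λ}, so it goes in M[S, t] for t ∈ {}; since λ ∈ FIRST, also for every t ∈ FOLLOW(S) = {$}.
For S → Q f: FIRST(Q f) = {c, f}, so it goes in M[S, t] for t ∈ {c, f}.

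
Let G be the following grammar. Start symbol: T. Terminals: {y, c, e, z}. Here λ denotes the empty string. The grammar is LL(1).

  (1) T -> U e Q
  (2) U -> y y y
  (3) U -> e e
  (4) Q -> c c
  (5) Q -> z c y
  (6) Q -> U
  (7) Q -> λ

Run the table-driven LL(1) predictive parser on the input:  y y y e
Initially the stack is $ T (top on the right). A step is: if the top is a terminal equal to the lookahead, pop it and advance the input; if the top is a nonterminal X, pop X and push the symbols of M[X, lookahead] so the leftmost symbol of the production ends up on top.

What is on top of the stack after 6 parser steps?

step 1: stack=$ T  input=y y y e $  — expand T -> U e Q
step 2: stack=$ Q e U  input=y y y e $  — expand U -> y y y
step 3: stack=$ Q e y y y  input=y y y e $  — match y
step 4: stack=$ Q e y y  input=y y e $  — match y
step 5: stack=$ Q e y  input=y e $  — match y
step 6: stack=$ Q e  input=e $  — match e
Stack after step 6: $ Q (top = Q).

Q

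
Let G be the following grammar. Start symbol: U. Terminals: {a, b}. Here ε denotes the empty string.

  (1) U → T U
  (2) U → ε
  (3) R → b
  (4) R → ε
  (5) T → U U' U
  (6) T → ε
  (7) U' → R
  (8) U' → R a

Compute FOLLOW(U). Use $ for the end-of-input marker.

FIRST(R): from R→b we get {b}; from R→ε we get {ε}. So FIRST(R) = {ε, b}.
FIRST(U'): from U'→R we get {ε, b}; from U'→R a we get {a, b}. So FIRST(U') = {ε, a, b}.
FIRST(U): from U→T U we get {ε, a, b}; from U→ε we get {ε}. So FIRST(U) = {ε, a, b}.
FIRST(T): from T→U U' U we get {ε, a, b}; from T→ε we get {ε}. So FIRST(T) = {ε, a, b}.
FOLLOW(U) includes $ since U is the start symbol.
FOLLOW(U): in U→T U, the suffix after U is empty (adds nothing new); in T→U U' U (occurrence 1), U is followed by U' U with FIRST {ε, a, b}; in T→U U' U (occurrence 1), the suffix after U is nullable, so FOLLOW(U) ⊇ FOLLOW(T) = {$, a, b}; in T→U U' U (occurrence 2), the suffix after U is empty, so FOLLOW(U) ⊇ FOLLOW(T) = {$, a, b}. Thus FOLLOW(U) = {$, a, b}.
FOLLOW(T): in U→T U, T is followed by U with FIRST {ε, a, b}; in U→T U, the suffix after T is nullable, so FOLLOW(T) ⊇ FOLLOW(U) = {$, a, b}. Thus FOLLOW(T) = {$, a, b}.
FOLLOW(U'): in T→U U' U, U' is followed by U with FIRST {ε, a, b}; in T→U U' U, the suffix after U' is nullable, so FOLLOW(U') ⊇ FOLLOW(T) = {$, a, b}. Thus FOLLOW(U') = {$, a, b}.
FOLLOW(R): in U'→R, the suffix after R is empty, so FOLLOW(R) ⊇ FOLLOW(U') = {$, a, b}; in U'→R a, R is followed by a with FIRST {a}. Thus FOLLOW(R) = {$, a, b}.

{$, a, b}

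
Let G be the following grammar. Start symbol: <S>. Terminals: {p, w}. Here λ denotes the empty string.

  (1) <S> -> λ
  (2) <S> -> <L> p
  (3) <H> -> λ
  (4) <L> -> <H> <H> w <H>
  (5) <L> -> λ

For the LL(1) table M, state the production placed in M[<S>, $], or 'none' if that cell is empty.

<S> -> λ

FIRST(<H>) = {λ}
FIRST(<L>) = {λ, w}  (via <H> <H> w <H>)
FIRST(<S>) = {λ, p, w}  (via <L> p)
FOLLOW(<S>) includes $ since <S> is the start symbol.
FOLLOW(<S>): <S> appears on no right-hand side. Thus FOLLOW(<S>) = {$}.
For <S> -> λ: FIRST(λ) = {λ}, so it goes in M[<S>, t] for t ∈ {}; since λ ∈ FIRST, also for every t ∈ FOLLOW(<S>) = {$}.
For <S> -> <L> p: FIRST(<L> p) = {p, w}, so it goes in M[<S>, t] for t ∈ {p, w}.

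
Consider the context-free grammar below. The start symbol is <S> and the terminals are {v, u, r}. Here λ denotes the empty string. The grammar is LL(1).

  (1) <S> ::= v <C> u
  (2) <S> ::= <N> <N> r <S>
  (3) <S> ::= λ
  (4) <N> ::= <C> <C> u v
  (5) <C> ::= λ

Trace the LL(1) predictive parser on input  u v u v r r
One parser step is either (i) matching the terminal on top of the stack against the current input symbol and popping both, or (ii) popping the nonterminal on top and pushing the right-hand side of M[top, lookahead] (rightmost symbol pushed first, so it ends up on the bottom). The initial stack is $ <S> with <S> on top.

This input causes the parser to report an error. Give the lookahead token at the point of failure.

step 1: stack=$ <S>  input=u v u v r r $  — expand <S> ::= <N> <N> r <S>
step 2: stack=$ <S> r <N> <N>  input=u v u v r r $  — expand <N> ::= <C> <C> u v
step 3: stack=$ <S> r <N> v u <C> <C>  input=u v u v r r $  — expand <C> ::= λ
step 4: stack=$ <S> r <N> v u <C>  input=u v u v r r $  — expand <C> ::= λ
step 5: stack=$ <S> r <N> v u  input=u v u v r r $  — match u
step 6: stack=$ <S> r <N> v  input=v u v r r $  — match v
step 7: stack=$ <S> r <N>  input=u v r r $  — expand <N> ::= <C> <C> u v
step 8: stack=$ <S> r v u <C> <C>  input=u v r r $  — expand <C> ::= λ
step 9: stack=$ <S> r v u <C>  input=u v r r $  — expand <C> ::= λ
step 10: stack=$ <S> r v u  input=u v r r $  — match u
step 11: stack=$ <S> r v  input=v r r $  — match v
step 12: stack=$ <S> r  input=r r $  — match r
step 13: stack=$ <S>  input=r $  — error: M[<S>, r] is empty

r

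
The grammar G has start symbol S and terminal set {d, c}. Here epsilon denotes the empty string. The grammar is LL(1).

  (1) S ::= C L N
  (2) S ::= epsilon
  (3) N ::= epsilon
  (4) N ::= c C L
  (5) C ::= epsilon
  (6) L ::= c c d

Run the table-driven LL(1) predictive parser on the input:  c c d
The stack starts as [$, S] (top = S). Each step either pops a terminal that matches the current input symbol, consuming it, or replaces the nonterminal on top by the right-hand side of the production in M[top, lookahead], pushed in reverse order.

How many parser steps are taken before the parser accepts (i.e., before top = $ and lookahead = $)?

step 1: stack=$ S  input=c c d $  — expand S ::= C L N
step 2: stack=$ N L C  input=c c d $  — expand C ::= epsilon
step 3: stack=$ N L  input=c c d $  — expand L ::= c c d
step 4: stack=$ N d c c  input=c c d $  — match c
step 5: stack=$ N d c  input=c d $  — match c
step 6: stack=$ N d  input=d $  — match d
step 7: stack=$ N  input=$  — expand N ::= epsilon
Accept reached after 7 steps.

7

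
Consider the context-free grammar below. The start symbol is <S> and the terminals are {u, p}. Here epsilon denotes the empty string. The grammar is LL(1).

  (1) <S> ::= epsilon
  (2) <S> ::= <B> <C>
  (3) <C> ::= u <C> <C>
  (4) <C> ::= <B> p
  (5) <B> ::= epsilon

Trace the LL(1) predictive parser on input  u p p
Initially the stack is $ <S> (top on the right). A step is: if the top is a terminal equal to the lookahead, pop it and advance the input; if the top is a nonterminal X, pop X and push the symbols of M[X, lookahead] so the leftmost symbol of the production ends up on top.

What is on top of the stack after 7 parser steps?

<C>

     Stack        Input    Action
  1  $ <S>        u p p $  expand <S> ::= <B> <C>
  2  $ <C> <B>    u p p $  expand <B> ::= epsilon
  3  $ <C>        u p p $  expand <C> ::= u <C> <C>
  4  $ <C> <C> u  u p p $  match u
  5  $ <C> <C>    p p $    expand <C> ::= <B> p
  6  $ <C> p <B>  p p $    expand <B> ::= epsilon
  7  $ <C> p      p p $    match p
Stack after step 7: $ <C> (top = <C>).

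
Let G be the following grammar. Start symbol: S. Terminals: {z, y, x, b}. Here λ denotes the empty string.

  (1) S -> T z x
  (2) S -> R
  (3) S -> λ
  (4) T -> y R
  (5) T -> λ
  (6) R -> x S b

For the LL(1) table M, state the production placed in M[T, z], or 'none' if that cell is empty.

FIRST(T) = {λ, y}
FIRST(R) = {x}
FIRST(S) = {λ, x, y, z}  (via T z x, R)
FOLLOW(S) includes $ since S is the start symbol.
FOLLOW(T): in S->T z x, T is followed by z x with FIRST {z}. Thus FOLLOW(T) = {z}.
For T -> y R: FIRST(y R) = {y}, so it goes in M[T, t] for t ∈ {y}.
For T -> λ: FIRST(λ) = {λ}, so it goes in M[T, t] for t ∈ {}; since λ ∈ FIRST, also for every t ∈ FOLLOW(T) = {z}.

T -> λ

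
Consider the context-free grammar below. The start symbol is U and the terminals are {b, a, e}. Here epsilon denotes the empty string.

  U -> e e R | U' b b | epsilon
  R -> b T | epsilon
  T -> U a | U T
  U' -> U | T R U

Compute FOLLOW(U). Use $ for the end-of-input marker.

FIRST(R): from R->b T we get {b}; from R->epsilon we get {epsilon}. So FIRST(R) = {epsilon, b}.
FIRST(U): from U->e e R we get {e}; from U->U' b b we get {a, b, e}; from U->epsilon we get {epsilon}. So FIRST(U) = {epsilon, a, b, e}.
FIRST(T): from T->U a we get {a, b, e}; from T->U T we get {a, b, e}. So FIRST(T) = {a, b, e}.
FIRST(U'): from U'->U we get {epsilon, a, b, e}; from U'->T R U we get {a, b, e}. So FIRST(U') = {epsilon, a, b, e}.
FOLLOW(U) includes $ since U is the start symbol.
FOLLOW(U'): in U->U' b b, U' is followed by b b with FIRST {b}. Thus FOLLOW(U') = {b}.
FOLLOW(U): in T->U a, U is followed by a with FIRST {a}; in T->U T, U is followed by T with FIRST {a, b, e}; in U'->U, the suffix after U is empty, so FOLLOW(U) ⊇ FOLLOW(U') = {b}; in U'->T R U, the suffix after U is empty, so FOLLOW(U) ⊇ FOLLOW(U') = {b}. Thus FOLLOW(U) = {$, a, b, e}.
FOLLOW(R): in U->e e R, the suffix after R is empty, so FOLLOW(R) ⊇ FOLLOW(U) = {$, a, b, e}; in U'->T R U, R is followed by U with FIRST {epsilon, a, b, e}; in U'->T R U, the suffix after R is nullable, so FOLLOW(R) ⊇ FOLLOW(U') = {b}. Thus FOLLOW(R) = {$, a, b, e}.
FOLLOW(T): in R->b T, the suffix after T is empty, so FOLLOW(T) ⊇ FOLLOW(R) = {$, a, b, e}; in T->U T, the suffix after T is empty (adds nothing new); in U'->T R U, T is followed by R U with FIRST {epsilon, a, b, e}; in U'->T R U, the suffix after T is nullable, so FOLLOW(T) ⊇ FOLLOW(U') = {b}. Thus FOLLOW(T) = {$, a, b, e}.

{$, a, b, e}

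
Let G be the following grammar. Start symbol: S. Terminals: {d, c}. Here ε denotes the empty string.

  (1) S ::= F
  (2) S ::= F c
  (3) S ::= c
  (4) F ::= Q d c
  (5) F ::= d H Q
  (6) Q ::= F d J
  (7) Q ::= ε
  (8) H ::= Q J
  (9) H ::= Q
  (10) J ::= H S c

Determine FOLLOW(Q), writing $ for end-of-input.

{$, c, d}

FIRST(S) = {c, d}  (via F, F c)
FIRST(F) = {d}  (via Q d c)
FIRST(Q) = {ε, d}  (via F d J)
FIRST(H) = {ε, c, d}  (via Q J, Q)
FIRST(J) = {c, d}  (via H S c)
FOLLOW(S) includes $ since S is the start symbol.
FOLLOW(S): in J::=H S c, S is followed by c with FIRST {c}. Thus FOLLOW(S) = {$, c}.
FOLLOW(F): in S::=F, the suffix after F is empty, so FOLLOW(F) ⊇ FOLLOW(S) = {$, c}; in S::=F c, F is followed by c with FIRST {c}; in Q::=F d J, F is followed by d J with FIRST {d}. Thus FOLLOW(F) = {$, c, d}.
FOLLOW(H): in F::=d H Q, H is followed by Q with FIRST {ε, d}; in F::=d H Q, the suffix after H is nullable, so FOLLOW(H) ⊇ FOLLOW(F) = {$, c, d}; in J::=H S c, H is followed by S c with FIRST {c, d}. Thus FOLLOW(H) = {$, c, d}.
FOLLOW(Q): in F::=Q d c, Q is followed by d c with FIRST {d}; in F::=d H Q, the suffix after Q is empty, so FOLLOW(Q) ⊇ FOLLOW(F) = {$, c, d}; in H::=Q J, Q is followed by J with FIRST {c, d}; in H::=Q, the suffix after Q is empty, so FOLLOW(Q) ⊇ FOLLOW(H) = {$, c, d}. Thus FOLLOW(Q) = {$, c, d}.
FOLLOW(J): in Q::=F d J, the suffix after J is empty, so FOLLOW(J) ⊇ FOLLOW(Q) = {$, c, d}; in H::=Q J, the suffix after J is empty, so FOLLOW(J) ⊇ FOLLOW(H) = {$, c, d}. Thus FOLLOW(J) = {$, c, d}.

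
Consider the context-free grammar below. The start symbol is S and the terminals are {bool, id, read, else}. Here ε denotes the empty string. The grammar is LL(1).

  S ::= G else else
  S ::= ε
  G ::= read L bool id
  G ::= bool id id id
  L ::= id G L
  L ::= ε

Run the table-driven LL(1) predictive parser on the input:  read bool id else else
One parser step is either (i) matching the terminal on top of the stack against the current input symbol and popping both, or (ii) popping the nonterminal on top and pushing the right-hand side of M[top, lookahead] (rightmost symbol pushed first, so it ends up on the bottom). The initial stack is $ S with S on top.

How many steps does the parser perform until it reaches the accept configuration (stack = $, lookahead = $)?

8

step 1: stack=$ S  input=read bool id else else $  — expand S ::= G else else
step 2: stack=$ else else G  input=read bool id else else $  — expand G ::= read L bool id
step 3: stack=$ else else id bool L read  input=read bool id else else $  — match read
step 4: stack=$ else else id bool L  input=bool id else else $  — expand L ::= ε
step 5: stack=$ else else id bool  input=bool id else else $  — match bool
step 6: stack=$ else else id  input=id else else $  — match id
step 7: stack=$ else else  input=else else $  — match else
step 8: stack=$ else  input=else $  — match else
Accept reached after 8 steps.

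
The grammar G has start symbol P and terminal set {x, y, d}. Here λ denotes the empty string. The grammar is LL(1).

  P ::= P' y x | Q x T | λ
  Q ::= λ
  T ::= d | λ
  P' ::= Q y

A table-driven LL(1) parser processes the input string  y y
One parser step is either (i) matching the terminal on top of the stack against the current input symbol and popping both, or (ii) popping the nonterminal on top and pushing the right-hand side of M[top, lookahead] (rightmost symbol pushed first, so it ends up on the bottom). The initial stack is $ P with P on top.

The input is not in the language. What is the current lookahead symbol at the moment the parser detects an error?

step 1: stack=$ P  input=y y $  — expand P ::= P' y x
step 2: stack=$ x y P'  input=y y $  — expand P' ::= Q y
step 3: stack=$ x y y Q  input=y y $  — expand Q ::= λ
step 4: stack=$ x y y  input=y y $  — match y
step 5: stack=$ x y  input=y $  — match y
step 6: stack=$ x  input=$  — error: top is terminal x but lookahead is $

$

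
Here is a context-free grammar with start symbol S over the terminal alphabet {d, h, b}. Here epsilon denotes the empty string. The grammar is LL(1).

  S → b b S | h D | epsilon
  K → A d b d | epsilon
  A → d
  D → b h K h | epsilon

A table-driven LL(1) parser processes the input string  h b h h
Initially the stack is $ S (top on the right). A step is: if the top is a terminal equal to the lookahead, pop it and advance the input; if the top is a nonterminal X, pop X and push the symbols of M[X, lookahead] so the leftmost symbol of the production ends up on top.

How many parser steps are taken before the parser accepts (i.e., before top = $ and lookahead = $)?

7

step 1: stack=$ S  input=h b h h $  — expand S → h D
step 2: stack=$ D h  input=h b h h $  — match h
step 3: stack=$ D  input=b h h $  — expand D → b h K h
step 4: stack=$ h K h b  input=b h h $  — match b
step 5: stack=$ h K h  input=h h $  — match h
step 6: stack=$ h K  input=h $  — expand K → epsilon
step 7: stack=$ h  input=h $  — match h
Accept reached after 7 steps.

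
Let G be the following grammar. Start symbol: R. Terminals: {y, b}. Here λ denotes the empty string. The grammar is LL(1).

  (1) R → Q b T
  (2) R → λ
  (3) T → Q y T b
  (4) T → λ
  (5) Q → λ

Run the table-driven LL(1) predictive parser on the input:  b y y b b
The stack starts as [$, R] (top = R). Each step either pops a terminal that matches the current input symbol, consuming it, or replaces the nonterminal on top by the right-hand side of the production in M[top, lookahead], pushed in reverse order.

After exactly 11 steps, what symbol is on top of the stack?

b

step 1: stack=$ R  input=b y y b b $  — expand R → Q b T
step 2: stack=$ T b Q  input=b y y b b $  — expand Q → λ
step 3: stack=$ T b  input=b y y b b $  — match b
step 4: stack=$ T  input=y y b b $  — expand T → Q y T b
step 5: stack=$ b T y Q  input=y y b b $  — expand Q → λ
step 6: stack=$ b T y  input=y y b b $  — match y
step 7: stack=$ b T  input=y b b $  — expand T → Q y T b
step 8: stack=$ b b T y Q  input=y b b $  — expand Q → λ
step 9: stack=$ b b T y  input=y b b $  — match y
step 10: stack=$ b b T  input=b b $  — expand T → λ
step 11: stack=$ b b  input=b b $  — match b
Stack after step 11: $ b (top = b).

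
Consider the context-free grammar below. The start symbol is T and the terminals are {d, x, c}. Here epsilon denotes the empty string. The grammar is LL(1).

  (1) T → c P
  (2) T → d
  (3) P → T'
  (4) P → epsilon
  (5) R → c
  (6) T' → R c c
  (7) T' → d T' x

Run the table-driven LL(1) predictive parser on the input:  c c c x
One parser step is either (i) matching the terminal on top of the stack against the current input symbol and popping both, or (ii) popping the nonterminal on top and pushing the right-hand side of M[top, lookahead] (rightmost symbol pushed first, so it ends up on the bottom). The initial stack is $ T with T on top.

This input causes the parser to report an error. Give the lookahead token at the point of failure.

     Stack    Input      Action
  1  $ T      c c c x $  expand T → c P
  2  $ P c    c c c x $  match c
  3  $ P      c c x $    expand P → T'
  4  $ T'     c c x $    expand T' → R c c
  5  $ c c R  c c x $    expand R → c
  6  $ c c c  c c x $    match c
  7  $ c c    c x $      match c
  8  $ c      x $        error: top is terminal c but lookahead is x

x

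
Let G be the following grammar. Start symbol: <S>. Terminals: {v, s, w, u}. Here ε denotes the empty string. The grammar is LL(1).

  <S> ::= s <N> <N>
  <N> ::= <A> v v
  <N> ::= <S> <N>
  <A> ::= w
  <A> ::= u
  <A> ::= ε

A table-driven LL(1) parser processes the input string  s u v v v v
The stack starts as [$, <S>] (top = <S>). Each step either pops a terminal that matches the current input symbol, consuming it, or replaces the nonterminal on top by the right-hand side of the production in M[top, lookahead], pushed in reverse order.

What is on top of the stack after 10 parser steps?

v

step 1: stack=$ <S>  input=s u v v v v $  — expand <S> ::= s <N> <N>
step 2: stack=$ <N> <N> s  input=s u v v v v $  — match s
step 3: stack=$ <N> <N>  input=u v v v v $  — expand <N> ::= <A> v v
step 4: stack=$ <N> v v <A>  input=u v v v v $  — expand <A> ::= u
step 5: stack=$ <N> v v u  input=u v v v v $  — match u
step 6: stack=$ <N> v v  input=v v v v $  — match v
step 7: stack=$ <N> v  input=v v v $  — match v
step 8: stack=$ <N>  input=v v $  — expand <N> ::= <A> v v
step 9: stack=$ v v <A>  input=v v $  — expand <A> ::= ε
step 10: stack=$ v v  input=v v $  — match v
Stack after step 10: $ v (top = v).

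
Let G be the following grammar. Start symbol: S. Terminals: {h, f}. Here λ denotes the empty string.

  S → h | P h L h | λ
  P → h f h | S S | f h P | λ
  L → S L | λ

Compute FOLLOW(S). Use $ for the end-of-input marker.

{$, f, h}

FIRST(S) = {λ, f, h}  (via P h L h)
FIRST(P) = {λ, f, h}  (via S S)
FIRST(L) = {λ, f, h}  (via S L)
FOLLOW(S) includes $ since S is the start symbol.
FOLLOW(P): in S→P h L h, P is followed by h L h with FIRST {h}; in P→f h P, the suffix after P is empty (adds nothing new). Thus FOLLOW(P) = {h}.
FOLLOW(L): in S→P h L h, L is followed by h with FIRST {h}; in L→S L, the suffix after L is empty (adds nothing new). Thus FOLLOW(L) = {h}.
FOLLOW(S): in P→S S (occurrence 1), S is followed by S with FIRST {λ, f, h}; in P→S S (occurrence 1), the suffix after S is nullable, so FOLLOW(S) ⊇ FOLLOW(P) = {h}; in P→S S (occurrence 2), the suffix after S is empty, so FOLLOW(S) ⊇ FOLLOW(P) = {h}; in L→S L, S is followed by L with FIRST {λ, f, h}; in L→S L, the suffix after S is nullable, so FOLLOW(S) ⊇ FOLLOW(L) = {h}. Thus FOLLOW(S) = {$, f, h}.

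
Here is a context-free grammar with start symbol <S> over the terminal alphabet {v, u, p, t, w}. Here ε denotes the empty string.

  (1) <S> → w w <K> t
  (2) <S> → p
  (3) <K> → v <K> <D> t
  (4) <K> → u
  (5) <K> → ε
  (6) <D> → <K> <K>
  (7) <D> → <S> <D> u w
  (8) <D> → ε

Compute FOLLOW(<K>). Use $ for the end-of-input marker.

{p, t, u, v, w}

FIRST(<S>) = {p, w}
FIRST(<K>) = {ε, u, v}
FIRST(<D>) = {ε, p, u, v, w}  (via <K> <K>, <S> <D> u w)
FOLLOW(<S>) includes $ since <S> is the start symbol.
FOLLOW(<S>): in <D>→<S> <D> u w, <S> is followed by <D> u w with FIRST {p, u, v, w}. Thus FOLLOW(<S>) = {$, p, u, v, w}.
FOLLOW(<D>): in <K>→v <K> <D> t, <D> is followed by t with FIRST {t}; in <D>→<S> <D> u w, <D> is followed by u w with FIRST {u}. Thus FOLLOW(<D>) = {t, u}.
FOLLOW(<K>): in <S>→w w <K> t, <K> is followed by t with FIRST {t}; in <K>→v <K> <D> t, <K> is followed by <D> t with FIRST {p, t, u, v, w}; in <D>→<K> <K> (occurrence 1), <K> is followed by <K> with FIRST {ε, u, v}; in <D>→<K> <K> (occurrence 1), the suffix after <K> is nullable, so FOLLOW(<K>) ⊇ FOLLOW(<D>) = {t, u}; in <D>→<K> <K> (occurrence 2), the suffix after <K> is empty, so FOLLOW(<K>) ⊇ FOLLOW(<D>) = {t, u}. Thus FOLLOW(<K>) = {p, t, u, v, w}.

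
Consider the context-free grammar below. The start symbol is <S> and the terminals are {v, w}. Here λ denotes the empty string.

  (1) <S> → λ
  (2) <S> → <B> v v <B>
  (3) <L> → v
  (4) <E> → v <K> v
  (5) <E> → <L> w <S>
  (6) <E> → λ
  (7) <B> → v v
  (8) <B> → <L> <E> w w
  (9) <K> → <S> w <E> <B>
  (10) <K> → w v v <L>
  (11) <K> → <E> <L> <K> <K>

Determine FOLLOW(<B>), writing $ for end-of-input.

{$, v, w}

FIRST(<L>): from <L>→v we get {v}. So FIRST(<L>) = {v}.
FIRST(<E>): from <E>→v <K> v we get {v}; from <E>→<L> w <S> we get {v}; from <E>→λ we get {λ}. So FIRST(<E>) = {λ, v}.
FIRST(<B>): from <B>→v v we get {v}; from <B>→<L> <E> w w we get {v}. So FIRST(<B>) = {v}.
FIRST(<S>): from <S>→λ we get {λ}; from <S>→<B> v v <B> we get {v}. So FIRST(<S>) = {λ, v}.
FIRST(<K>): from <K>→<S> w <E> <B> we get {v, w}; from <K>→w v v <L> we get {w}; from <K>→<E> <L> <K> <K> we get {v}. So FIRST(<K>) = {v, w}.
FOLLOW(<S>) includes $ since <S> is the start symbol.
FOLLOW(<E>): in <B>→<L> <E> w w, <E> is followed by w w with FIRST {w}; in <K>→<S> w <E> <B>, <E> is followed by <B> with FIRST {v}; in <K>→<E> <L> <K> <K>, <E> is followed by <L> <K> <K> with FIRST {v}. Thus FOLLOW(<E>) = {v, w}.
FOLLOW(<S>): in <E>→<L> w <S>, the suffix after <S> is empty, so FOLLOW(<S>) ⊇ FOLLOW(<E>) = {v, w}; in <K>→<S> w <E> <B>, <S> is followed by w <E> <B> with FIRST {w}. Thus FOLLOW(<S>) = {$, v, w}.
FOLLOW(<K>): in <E>→v <K> v, <K> is followed by v with FIRST {v}; in <K>→<E> <L> <K> <K> (occurrence 1), <K> is followed by <K> with FIRST {v, w}; in <K>→<E> <L> <K> <K> (occurrence 2), the suffix after <K> is empty (adds nothing new). Thus FOLLOW(<K>) = {v, w}.
FOLLOW(<L>): in <E>→<L> w <S>, <L> is followed by w <S> with FIRST {w}; in <B>→<L> <E> w w, <L> is followed by <E> w w with FIRST {v, w}; in <K>→w v v <L>, the suffix after <L> is empty, so FOLLOW(<L>) ⊇ FOLLOW(<K>) = {v, w}; in <K>→<E> <L> <K> <K>, <L> is followed by <K> <K> with FIRST {v, w}. Thus FOLLOW(<L>) = {v, w}.
FOLLOW(<B>): in <S>→<B> v v <B> (occurrence 1), <B> is followed by v v <B> with FIRST {v}; in <S>→<B> v v <B> (occurrence 2), the suffix after <B> is empty, so FOLLOW(<B>) ⊇ FOLLOW(<S>) = {$, v, w}; in <K>→<S> w <E> <B>, the suffix after <B> is empty, so FOLLOW(<B>) ⊇ FOLLOW(<K>) = {v, w}. Thus FOLLOW(<B>) = {$, v, w}.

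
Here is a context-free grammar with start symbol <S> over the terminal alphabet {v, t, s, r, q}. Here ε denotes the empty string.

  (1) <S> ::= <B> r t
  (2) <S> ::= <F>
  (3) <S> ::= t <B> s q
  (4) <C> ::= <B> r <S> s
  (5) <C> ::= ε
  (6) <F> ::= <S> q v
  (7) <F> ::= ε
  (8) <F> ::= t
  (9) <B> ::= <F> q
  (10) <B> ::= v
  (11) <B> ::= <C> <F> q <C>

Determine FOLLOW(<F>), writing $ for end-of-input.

FIRST(<S>) = {ε, q, t, v}  (via <B> r t, <F>)
FIRST(<F>) = {ε, q, t, v}  (via <S> q v)
FIRST(<C>) = {ε, q, t, v}  (via <B> r <S> s)
FIRST(<B>) = {q, t, v}  (via <F> q, <C> <F> q <C>)
FOLLOW(<S>) includes $ since <S> is the start symbol.
FOLLOW(<S>): in <C>::=<B> r <S> s, <S> is followed by s with FIRST {s}; in <F>::=<S> q v, <S> is followed by q v with FIRST {q}. Thus FOLLOW(<S>) = {$, q, s}.
FOLLOW(<F>): in <S>::=<F>, the suffix after <F> is empty, so FOLLOW(<F>) ⊇ FOLLOW(<S>) = {$, q, s}; in <B>::=<F> q, <F> is followed by q with FIRST {q}; in <B>::=<C> <F> q <C>, <F> is followed by q <C> with FIRST {q}. Thus FOLLOW(<F>) = {$, q, s}.
FOLLOW(<B>): in <S>::=<B> r t, <B> is followed by r t with FIRST {r}; in <S>::=t <B> s q, <B> is followed by s q with FIRST {s}; in <C>::=<B> r <S> s, <B> is followed by r <S> s with FIRST {r}. Thus FOLLOW(<B>) = {r, s}.
FOLLOW(<C>): in <B>::=<C> <F> q <C> (occurrence 1), <C> is followed by <F> q <C> with FIRST {q, t, v}; in <B>::=<C> <F> q <C> (occurrence 2), the suffix after <C> is empty, so FOLLOW(<C>) ⊇ FOLLOW(<B>) = {r, s}. Thus FOLLOW(<C>) = {q, r, s, t, v}.

{$, q, s}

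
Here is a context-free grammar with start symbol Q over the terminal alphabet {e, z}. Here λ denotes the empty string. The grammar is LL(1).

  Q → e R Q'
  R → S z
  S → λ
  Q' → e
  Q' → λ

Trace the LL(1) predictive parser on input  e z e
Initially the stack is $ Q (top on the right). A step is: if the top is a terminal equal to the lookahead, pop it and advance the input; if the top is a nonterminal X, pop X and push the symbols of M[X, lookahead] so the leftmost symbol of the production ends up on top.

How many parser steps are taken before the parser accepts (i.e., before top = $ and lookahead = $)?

7

     Stack     Input    Action
  1  $ Q       e z e $  expand Q → e R Q'
  2  $ Q' R e  e z e $  match e
  3  $ Q' R    z e $    expand R → S z
  4  $ Q' z S  z e $    expand S → λ
  5  $ Q' z    z e $    match z
  6  $ Q'      e $      expand Q' → e
  7  $ e       e $      match e
Accept reached after 7 steps.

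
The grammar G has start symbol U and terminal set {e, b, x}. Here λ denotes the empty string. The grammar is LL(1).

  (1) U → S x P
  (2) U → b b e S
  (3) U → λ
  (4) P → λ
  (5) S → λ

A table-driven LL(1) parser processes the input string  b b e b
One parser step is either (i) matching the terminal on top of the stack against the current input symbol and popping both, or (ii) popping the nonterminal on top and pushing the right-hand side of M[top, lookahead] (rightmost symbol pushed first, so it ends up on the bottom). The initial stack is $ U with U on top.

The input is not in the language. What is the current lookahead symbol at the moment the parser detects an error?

     Stack      Input      Action
  1  $ U        b b e b $  expand U → b b e S
  2  $ S e b b  b b e b $  match b
  3  $ S e b    b e b $    match b
  4  $ S e      e b $      match e
  5  $ S        b $        error: M[S, b] is empty

b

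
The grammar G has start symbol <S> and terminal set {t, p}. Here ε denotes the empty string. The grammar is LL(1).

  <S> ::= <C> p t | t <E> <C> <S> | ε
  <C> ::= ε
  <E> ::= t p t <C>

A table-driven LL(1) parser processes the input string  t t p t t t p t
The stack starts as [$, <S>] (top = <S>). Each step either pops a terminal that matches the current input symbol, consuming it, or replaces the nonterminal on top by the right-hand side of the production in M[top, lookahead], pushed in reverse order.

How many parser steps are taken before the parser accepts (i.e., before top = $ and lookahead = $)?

step 1: stack=$ <S>  input=t t p t t t p t $  — expand <S> ::= t <E> <C> <S>
step 2: stack=$ <S> <C> <E> t  input=t t p t t t p t $  — match t
step 3: stack=$ <S> <C> <E>  input=t p t t t p t $  — expand <E> ::= t p t <C>
step 4: stack=$ <S> <C> <C> t p t  input=t p t t t p t $  — match t
step 5: stack=$ <S> <C> <C> t p  input=p t t t p t $  — match p
step 6: stack=$ <S> <C> <C> t  input=t t t p t $  — match t
step 7: stack=$ <S> <C> <C>  input=t t p t $  — expand <C> ::= ε
step 8: stack=$ <S> <C>  input=t t p t $  — expand <C> ::= ε
step 9: stack=$ <S>  input=t t p t $  — expand <S> ::= t <E> <C> <S>
step 10: stack=$ <S> <C> <E> t  input=t t p t $  — match t
step 11: stack=$ <S> <C> <E>  input=t p t $  — expand <E> ::= t p t <C>
step 12: stack=$ <S> <C> <C> t p t  input=t p t $  — match t
step 13: stack=$ <S> <C> <C> t p  input=p t $  — match p
step 14: stack=$ <S> <C> <C> t  input=t $  — match t
step 15: stack=$ <S> <C> <C>  input=$  — expand <C> ::= ε
step 16: stack=$ <S> <C>  input=$  — expand <C> ::= ε
step 17: stack=$ <S>  input=$  — expand <S> ::= ε
Accept reached after 17 steps.

17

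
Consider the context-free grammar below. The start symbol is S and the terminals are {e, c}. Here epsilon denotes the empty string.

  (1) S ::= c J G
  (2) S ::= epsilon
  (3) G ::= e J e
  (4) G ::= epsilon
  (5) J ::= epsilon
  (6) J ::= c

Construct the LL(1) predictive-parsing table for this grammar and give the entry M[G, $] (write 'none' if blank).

FIRST(S): from S::=c J G we get {c}; from S::=epsilon we get {epsilon}. So FIRST(S) = {epsilon, c}.
FIRST(G): from G::=e J e we get {e}; from G::=epsilon we get {epsilon}. So FIRST(G) = {epsilon, e}.
FIRST(J): from J::=epsilon we get {epsilon}; from J::=c we get {c}. So FIRST(J) = {epsilon, c}.
FOLLOW(S) includes $ since S is the start symbol.
FOLLOW(S): S appears on no right-hand side. Thus FOLLOW(S) = {$}.
FOLLOW(G): in S::=c J G, the suffix after G is empty, so FOLLOW(G) ⊇ FOLLOW(S) = {$}. Thus FOLLOW(G) = {$}.
For G ::= e J e: FIRST(e J e) = {e}, so it goes in M[G, t] for t ∈ {e}.
For G ::= epsilon: FIRST(epsilon) = {epsilon}, so it goes in M[G, t] for t ∈ {}; since epsilon ∈ FIRST, also for every t ∈ FOLLOW(G) = {$}.

G ::= epsilon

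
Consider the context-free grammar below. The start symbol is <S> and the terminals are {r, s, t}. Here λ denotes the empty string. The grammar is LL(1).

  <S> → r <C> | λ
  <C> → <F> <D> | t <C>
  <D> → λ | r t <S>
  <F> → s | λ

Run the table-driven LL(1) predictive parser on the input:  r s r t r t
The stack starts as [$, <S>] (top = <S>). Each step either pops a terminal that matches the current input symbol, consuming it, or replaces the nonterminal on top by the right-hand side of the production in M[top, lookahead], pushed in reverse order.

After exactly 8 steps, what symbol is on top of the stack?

step 1: stack=$ <S>  input=r s r t r t $  — expand <S> → r <C>
step 2: stack=$ <C> r  input=r s r t r t $  — match r
step 3: stack=$ <C>  input=s r t r t $  — expand <C> → <F> <D>
step 4: stack=$ <D> <F>  input=s r t r t $  — expand <F> → s
step 5: stack=$ <D> s  input=s r t r t $  — match s
step 6: stack=$ <D>  input=r t r t $  — expand <D> → r t <S>
step 7: stack=$ <S> t r  input=r t r t $  — match r
step 8: stack=$ <S> t  input=t r t $  — match t
Stack after step 8: $ <S> (top = <S>).

<S>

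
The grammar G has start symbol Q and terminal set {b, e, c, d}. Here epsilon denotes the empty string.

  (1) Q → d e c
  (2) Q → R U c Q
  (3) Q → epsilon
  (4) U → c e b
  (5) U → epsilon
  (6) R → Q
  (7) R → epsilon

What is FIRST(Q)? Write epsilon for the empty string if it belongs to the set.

FIRST(U): from U→c e b we get {c}; from U→epsilon we get {epsilon}. So FIRST(U) = {epsilon, c}.
FIRST(Q): from Q→d e c we get {d}; from Q→R U c Q we get {c, d}; from Q→epsilon we get {epsilon}. So FIRST(Q) = {epsilon, c, d}.
FIRST(R): from R→Q we get {epsilon, c, d}; from R→epsilon we get {epsilon}. So FIRST(R) = {epsilon, c, d}.

{epsilon, c, d}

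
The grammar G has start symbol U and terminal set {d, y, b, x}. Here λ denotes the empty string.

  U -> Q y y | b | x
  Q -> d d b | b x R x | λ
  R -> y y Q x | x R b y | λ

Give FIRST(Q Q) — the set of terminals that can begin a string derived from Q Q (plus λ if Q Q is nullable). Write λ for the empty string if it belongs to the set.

FIRST(Q) = {λ, b, d}
FIRST(R) = {λ, x, y}
FIRST(U) = {b, d, x, y}  (via Q y y)
FIRST(Q Q): take FIRST of each symbol in turn, carrying on past any symbol whose FIRST contains λ; result {λ, b, d}.

{λ, b, d}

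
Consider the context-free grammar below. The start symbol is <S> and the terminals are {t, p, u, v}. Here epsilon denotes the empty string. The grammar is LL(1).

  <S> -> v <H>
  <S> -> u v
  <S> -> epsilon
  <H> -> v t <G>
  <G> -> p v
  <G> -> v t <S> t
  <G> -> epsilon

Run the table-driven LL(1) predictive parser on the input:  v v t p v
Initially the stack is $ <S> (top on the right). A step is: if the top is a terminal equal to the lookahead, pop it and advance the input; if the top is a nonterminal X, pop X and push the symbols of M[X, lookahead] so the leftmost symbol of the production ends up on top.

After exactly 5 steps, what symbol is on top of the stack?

step 1: stack=$ <S>  input=v v t p v $  — expand <S> -> v <H>
step 2: stack=$ <H> v  input=v v t p v $  — match v
step 3: stack=$ <H>  input=v t p v $  — expand <H> -> v t <G>
step 4: stack=$ <G> t v  input=v t p v $  — match v
step 5: stack=$ <G> t  input=t p v $  — match t
Stack after step 5: $ <G> (top = <G>).

<G>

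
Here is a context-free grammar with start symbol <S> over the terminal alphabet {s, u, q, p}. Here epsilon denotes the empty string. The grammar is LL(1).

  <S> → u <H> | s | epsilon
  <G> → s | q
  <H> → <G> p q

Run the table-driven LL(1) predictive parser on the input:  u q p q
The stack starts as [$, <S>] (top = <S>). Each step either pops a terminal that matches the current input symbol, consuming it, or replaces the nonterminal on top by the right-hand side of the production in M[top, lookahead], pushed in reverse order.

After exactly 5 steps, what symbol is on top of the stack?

p

     Stack      Input      Action
  1  $ <S>      u q p q $  expand <S> → u <H>
  2  $ <H> u    u q p q $  match u
  3  $ <H>      q p q $    expand <H> → <G> p q
  4  $ q p <G>  q p q $    expand <G> → q
  5  $ q p q    q p q $    match q
Stack after step 5: $ q p (top = p).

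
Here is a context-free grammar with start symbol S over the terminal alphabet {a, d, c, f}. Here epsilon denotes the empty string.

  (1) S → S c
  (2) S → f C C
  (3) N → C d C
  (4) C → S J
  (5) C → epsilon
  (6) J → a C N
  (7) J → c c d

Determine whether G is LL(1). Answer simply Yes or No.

FIRST(S) = {f}
FIRST(N) = {d, f}
FIRST(C) = {epsilon, f}
FIRST(J) = {a, c}
FOLLOW(S) = {$, a, c}
FOLLOW(N) = {$, a, c, d, f}
FOLLOW(C) = {$, a, c, d, f}
FOLLOW(J) = {$, a, c, d, f}
Cell M[C, f] receives both C → S J and C → epsilon — the grammar is not LL(1).

No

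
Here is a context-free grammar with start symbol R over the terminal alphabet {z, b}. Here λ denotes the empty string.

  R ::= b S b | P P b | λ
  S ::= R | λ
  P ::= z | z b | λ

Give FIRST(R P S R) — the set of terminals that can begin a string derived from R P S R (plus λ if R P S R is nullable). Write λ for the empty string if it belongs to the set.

{λ, b, z}

FIRST(P) = {λ, z}
FIRST(R) = {λ, b, z}  (via P P b)
FIRST(S) = {λ, b, z}  (via R)
FIRST(R P S R): take FIRST of each symbol in turn, carrying on past any symbol whose FIRST contains λ; result {λ, b, z}.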